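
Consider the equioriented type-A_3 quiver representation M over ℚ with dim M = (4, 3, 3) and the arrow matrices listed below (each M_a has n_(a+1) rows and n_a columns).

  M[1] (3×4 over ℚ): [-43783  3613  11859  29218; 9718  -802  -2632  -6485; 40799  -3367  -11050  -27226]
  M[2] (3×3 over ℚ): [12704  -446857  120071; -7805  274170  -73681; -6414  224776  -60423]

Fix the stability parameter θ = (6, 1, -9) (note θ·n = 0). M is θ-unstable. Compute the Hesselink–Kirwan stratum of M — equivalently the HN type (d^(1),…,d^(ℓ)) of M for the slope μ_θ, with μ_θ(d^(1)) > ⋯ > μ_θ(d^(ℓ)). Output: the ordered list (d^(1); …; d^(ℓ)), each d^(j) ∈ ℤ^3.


Interval decomposition of M: I[1,1], I[1,3]^3.
HN type (ℓ=2): μ^(1)=6; μ^(2)=-2/3

((1, 0, 0); (3, 3, 3))


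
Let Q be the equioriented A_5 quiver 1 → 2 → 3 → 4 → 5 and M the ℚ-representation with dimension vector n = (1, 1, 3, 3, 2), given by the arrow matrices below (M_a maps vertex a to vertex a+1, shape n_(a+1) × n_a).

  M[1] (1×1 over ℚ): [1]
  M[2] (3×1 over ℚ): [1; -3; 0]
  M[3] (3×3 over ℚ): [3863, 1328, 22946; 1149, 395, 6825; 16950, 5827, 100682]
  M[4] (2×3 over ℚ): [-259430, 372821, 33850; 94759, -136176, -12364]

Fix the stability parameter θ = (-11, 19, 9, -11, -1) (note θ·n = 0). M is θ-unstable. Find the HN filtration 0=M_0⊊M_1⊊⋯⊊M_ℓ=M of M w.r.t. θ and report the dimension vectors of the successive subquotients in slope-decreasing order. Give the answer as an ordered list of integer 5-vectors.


Via rank(M_{q-1}∘⋯∘M_p): M ≅ I[1,5], I[3,4], I[3,5].
μ_θ-semistable layers: μ^(1)=4; μ^(2)=-1; μ^(3)=-11

((0, 1, 1, 1, 1); (0, 0, 2, 2, 1); (1, 0, 0, 0, 0))


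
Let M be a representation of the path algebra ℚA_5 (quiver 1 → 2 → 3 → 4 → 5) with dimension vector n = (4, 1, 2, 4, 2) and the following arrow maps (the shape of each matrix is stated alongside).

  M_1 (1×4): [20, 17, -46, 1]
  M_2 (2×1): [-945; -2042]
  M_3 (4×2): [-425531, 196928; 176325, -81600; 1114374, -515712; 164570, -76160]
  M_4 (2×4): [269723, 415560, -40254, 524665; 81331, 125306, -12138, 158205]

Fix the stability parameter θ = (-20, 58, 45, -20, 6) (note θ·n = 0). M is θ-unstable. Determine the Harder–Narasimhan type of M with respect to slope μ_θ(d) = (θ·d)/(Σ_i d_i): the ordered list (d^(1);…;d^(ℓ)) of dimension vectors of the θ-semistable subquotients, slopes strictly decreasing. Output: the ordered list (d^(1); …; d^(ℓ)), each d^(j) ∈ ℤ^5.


Barcode: M ≅ I[1,1]^3, I[1,5], I[3,3], I[4,4]^2, I[4,5]. HN layers by μ_θ (4 steps, strictly decreasing):
  μ^(1)=45; μ^(2)=89/4; μ^(3)=6; μ^(4)=-20

((0, 0, 1, 0, 0); (0, 1, 1, 1, 1); (0, 0, 0, 0, 1); (4, 0, 0, 3, 0))


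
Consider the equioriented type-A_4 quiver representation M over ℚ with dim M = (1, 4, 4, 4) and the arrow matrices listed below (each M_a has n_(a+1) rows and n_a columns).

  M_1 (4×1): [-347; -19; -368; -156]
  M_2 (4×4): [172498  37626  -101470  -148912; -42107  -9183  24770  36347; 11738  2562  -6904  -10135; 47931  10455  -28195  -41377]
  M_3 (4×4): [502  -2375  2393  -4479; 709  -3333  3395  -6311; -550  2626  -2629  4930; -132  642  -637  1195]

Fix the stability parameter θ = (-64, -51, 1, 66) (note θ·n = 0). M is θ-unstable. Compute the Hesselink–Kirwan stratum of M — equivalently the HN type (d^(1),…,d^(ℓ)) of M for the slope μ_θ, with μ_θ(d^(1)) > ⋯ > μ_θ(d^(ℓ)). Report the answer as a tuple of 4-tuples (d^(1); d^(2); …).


Interval decomposition of M: I[1,4], I[2,2], I[2,4]^2, I[3,4].
HN type (ℓ=4): μ^(1)=66; μ^(2)=1; μ^(3)=-51; μ^(4)=-64

((0, 0, 0, 4); (0, 0, 4, 0); (0, 4, 0, 0); (1, 0, 0, 0))


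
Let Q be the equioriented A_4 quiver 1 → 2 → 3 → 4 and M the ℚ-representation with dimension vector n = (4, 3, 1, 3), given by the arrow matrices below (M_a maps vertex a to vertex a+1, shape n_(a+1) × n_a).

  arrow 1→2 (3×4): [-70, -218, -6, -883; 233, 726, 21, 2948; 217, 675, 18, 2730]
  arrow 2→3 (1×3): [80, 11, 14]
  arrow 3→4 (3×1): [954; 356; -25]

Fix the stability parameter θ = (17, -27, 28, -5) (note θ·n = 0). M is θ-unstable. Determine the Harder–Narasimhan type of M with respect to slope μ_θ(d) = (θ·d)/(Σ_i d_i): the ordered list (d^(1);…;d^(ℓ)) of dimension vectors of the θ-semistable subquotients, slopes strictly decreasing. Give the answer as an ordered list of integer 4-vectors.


Interval decomposition of M: I[1,1], I[1,2]^2, I[1,4], I[4,4]^2.
HN type (ℓ=3): μ^(1)=17; μ^(2)=23/2; μ^(3)=-5

((1, 0, 0, 0); (0, 0, 1, 1); (3, 3, 0, 2))


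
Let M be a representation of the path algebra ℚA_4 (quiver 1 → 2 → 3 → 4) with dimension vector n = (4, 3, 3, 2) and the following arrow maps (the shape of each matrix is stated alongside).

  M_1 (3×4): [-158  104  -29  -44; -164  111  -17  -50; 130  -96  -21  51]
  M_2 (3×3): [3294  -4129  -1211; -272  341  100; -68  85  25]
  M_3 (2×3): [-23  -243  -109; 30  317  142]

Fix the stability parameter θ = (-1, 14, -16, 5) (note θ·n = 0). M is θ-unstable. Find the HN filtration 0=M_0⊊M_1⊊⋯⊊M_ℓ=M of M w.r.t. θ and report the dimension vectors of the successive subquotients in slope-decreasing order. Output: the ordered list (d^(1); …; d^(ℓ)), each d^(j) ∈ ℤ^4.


Interval decomposition of M: I[1,1], I[1,3], I[1,4]^2.
HN type (ℓ=2): μ^(1)=5; μ^(2)=-1

((0, 0, 0, 2); (4, 3, 3, 0))


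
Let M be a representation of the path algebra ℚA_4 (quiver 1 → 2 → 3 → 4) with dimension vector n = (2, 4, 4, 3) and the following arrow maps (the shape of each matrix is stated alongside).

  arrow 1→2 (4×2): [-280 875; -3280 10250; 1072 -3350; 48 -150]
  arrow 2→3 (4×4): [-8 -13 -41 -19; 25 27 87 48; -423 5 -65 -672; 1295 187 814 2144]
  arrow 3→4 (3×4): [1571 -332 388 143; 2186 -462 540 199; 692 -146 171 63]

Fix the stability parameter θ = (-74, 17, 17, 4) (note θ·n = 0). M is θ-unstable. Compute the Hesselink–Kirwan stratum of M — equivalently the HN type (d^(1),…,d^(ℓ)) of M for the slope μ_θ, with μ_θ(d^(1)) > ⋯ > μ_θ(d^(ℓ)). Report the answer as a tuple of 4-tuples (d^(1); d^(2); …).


Interval decomposition of M: I[1,1], I[1,4], I[2,3], I[2,4]^2.
HN type (ℓ=3): μ^(1)=17; μ^(2)=38/3; μ^(3)=-74

((0, 1, 1, 0); (0, 3, 3, 3); (2, 0, 0, 0))


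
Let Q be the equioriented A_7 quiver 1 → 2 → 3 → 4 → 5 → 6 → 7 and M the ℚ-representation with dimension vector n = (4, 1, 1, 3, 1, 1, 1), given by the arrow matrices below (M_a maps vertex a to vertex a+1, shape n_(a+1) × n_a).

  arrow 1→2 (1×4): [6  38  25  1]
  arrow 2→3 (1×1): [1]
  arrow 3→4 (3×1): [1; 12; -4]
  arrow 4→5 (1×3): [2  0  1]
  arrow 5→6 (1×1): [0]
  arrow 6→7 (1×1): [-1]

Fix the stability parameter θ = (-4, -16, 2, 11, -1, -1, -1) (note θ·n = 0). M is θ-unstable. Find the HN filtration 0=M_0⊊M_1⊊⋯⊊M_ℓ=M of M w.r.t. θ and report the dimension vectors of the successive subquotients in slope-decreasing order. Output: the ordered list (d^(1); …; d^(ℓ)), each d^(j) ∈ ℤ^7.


Barcode: M ≅ I[1,1]^3, I[1,5], I[4,4]^2, I[6,7]. HN layers by μ_θ (6 steps, strictly decreasing):
  μ^(1)=11; μ^(2)=5; μ^(3)=2; μ^(4)=-1; μ^(5)=-4; μ^(6)=-10

((0, 0, 0, 2, 0, 0, 0); (0, 0, 0, 1, 1, 0, 0); (0, 0, 1, 0, 0, 0, 0); (0, 0, 0, 0, 0, 1, 1); (3, 0, 0, 0, 0, 0, 0); (1, 1, 0, 0, 0, 0, 0))


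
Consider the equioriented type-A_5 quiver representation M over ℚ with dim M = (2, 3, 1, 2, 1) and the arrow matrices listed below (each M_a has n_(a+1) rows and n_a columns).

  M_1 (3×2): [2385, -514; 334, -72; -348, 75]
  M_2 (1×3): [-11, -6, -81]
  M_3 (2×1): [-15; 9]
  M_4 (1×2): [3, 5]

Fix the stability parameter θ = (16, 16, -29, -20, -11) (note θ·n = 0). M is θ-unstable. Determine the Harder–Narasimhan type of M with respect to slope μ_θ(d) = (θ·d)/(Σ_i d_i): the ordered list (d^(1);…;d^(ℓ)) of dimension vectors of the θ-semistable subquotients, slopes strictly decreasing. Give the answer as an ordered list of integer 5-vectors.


Via rank(M_{q-1}∘⋯∘M_p): M ≅ I[1,2], I[1,4], I[2,2], I[4,5].
μ_θ-semistable layers: μ^(1)=16; μ^(2)=-17/4; μ^(3)=-11; μ^(4)=-20

((1, 2, 0, 0, 0); (1, 1, 1, 1, 0); (0, 0, 0, 0, 1); (0, 0, 0, 1, 0))


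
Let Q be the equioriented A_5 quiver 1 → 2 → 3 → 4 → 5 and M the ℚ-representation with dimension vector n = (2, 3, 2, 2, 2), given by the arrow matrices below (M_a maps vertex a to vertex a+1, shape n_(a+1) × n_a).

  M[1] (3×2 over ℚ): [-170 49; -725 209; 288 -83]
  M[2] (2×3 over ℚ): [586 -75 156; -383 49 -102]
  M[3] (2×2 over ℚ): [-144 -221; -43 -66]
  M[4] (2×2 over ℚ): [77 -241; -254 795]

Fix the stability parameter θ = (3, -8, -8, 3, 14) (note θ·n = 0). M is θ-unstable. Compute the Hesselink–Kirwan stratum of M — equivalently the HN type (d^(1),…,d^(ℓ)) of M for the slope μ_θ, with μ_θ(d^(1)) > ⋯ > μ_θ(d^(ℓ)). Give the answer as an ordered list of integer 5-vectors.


Interval decomposition of M: I[1,5]^2, I[2,2].
HN type (ℓ=4): μ^(1)=14; μ^(2)=3; μ^(3)=-13/3; μ^(4)=-8

((0, 0, 0, 0, 2); (0, 0, 0, 2, 0); (2, 2, 2, 0, 0); (0, 1, 0, 0, 0))


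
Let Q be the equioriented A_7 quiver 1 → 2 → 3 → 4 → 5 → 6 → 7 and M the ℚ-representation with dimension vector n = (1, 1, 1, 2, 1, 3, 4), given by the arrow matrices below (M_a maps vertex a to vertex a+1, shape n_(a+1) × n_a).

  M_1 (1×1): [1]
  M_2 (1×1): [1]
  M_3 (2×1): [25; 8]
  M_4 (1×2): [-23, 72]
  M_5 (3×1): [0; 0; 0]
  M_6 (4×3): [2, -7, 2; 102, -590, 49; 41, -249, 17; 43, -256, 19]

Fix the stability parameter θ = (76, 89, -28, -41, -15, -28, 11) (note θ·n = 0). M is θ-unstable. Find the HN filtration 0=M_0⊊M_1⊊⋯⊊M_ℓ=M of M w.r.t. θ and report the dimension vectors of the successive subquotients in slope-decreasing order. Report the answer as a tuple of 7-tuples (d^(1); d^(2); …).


Barcode: M ≅ I[1,5], I[4,4], I[6,7]^3, I[7,7]. HN layers by μ_θ (4 steps, strictly decreasing):
  μ^(1)=81/5; μ^(2)=11; μ^(3)=-28; μ^(4)=-41

((1, 1, 1, 1, 1, 0, 0); (0, 0, 0, 0, 0, 0, 4); (0, 0, 0, 0, 0, 3, 0); (0, 0, 0, 1, 0, 0, 0))


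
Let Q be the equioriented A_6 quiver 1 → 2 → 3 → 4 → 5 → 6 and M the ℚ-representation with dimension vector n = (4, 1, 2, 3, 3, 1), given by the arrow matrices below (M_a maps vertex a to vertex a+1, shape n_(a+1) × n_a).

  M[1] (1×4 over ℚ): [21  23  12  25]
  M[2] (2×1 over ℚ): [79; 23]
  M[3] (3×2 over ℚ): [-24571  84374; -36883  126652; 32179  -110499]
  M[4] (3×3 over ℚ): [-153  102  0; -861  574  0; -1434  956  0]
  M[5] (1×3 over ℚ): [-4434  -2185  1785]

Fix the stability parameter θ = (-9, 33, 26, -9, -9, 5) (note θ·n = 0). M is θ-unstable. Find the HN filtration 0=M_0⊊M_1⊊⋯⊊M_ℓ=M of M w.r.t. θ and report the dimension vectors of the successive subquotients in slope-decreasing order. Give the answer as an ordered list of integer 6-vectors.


Barcode: M ≅ I[1,1]^3, I[1,6], I[3,4], I[4,4], I[5,5]^2. HN layers by μ_θ (3 steps, strictly decreasing):
  μ^(1)=46/5; μ^(2)=17/2; μ^(3)=-9

((0, 1, 1, 1, 1, 1); (0, 0, 1, 1, 0, 0); (4, 0, 0, 1, 2, 0))


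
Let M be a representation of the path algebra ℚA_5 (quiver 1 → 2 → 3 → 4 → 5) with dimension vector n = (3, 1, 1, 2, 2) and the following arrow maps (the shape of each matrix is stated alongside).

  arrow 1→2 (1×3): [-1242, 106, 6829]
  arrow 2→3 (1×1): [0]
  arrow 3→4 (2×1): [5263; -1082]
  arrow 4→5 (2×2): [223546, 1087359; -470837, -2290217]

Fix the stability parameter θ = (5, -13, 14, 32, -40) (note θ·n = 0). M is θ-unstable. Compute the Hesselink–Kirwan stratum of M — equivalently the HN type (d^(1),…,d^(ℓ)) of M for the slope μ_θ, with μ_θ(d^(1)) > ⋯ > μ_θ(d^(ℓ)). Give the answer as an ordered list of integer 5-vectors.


Via rank(M_{q-1}∘⋯∘M_p): M ≅ I[1,1]^2, I[1,2], I[3,5], I[4,5].
μ_θ-semistable layers: μ^(1)=5; μ^(2)=2; μ^(3)=-4

((2, 0, 0, 0, 0); (0, 0, 1, 1, 1); (1, 1, 0, 1, 1))


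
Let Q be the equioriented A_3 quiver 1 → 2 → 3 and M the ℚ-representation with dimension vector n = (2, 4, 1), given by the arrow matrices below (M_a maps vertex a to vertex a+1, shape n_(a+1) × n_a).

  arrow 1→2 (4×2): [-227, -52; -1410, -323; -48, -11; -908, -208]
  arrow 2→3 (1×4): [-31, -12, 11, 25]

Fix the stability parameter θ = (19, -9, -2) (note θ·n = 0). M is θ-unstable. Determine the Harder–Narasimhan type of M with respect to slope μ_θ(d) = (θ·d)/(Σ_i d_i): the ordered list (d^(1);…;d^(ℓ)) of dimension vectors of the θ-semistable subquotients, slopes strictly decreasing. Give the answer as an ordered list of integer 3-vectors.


Interval decomposition of M: I[1,2], I[1,3], I[2,2]^2.
HN type (ℓ=3): μ^(1)=5; μ^(2)=8/3; μ^(3)=-9

((1, 1, 0); (1, 1, 1); (0, 2, 0))


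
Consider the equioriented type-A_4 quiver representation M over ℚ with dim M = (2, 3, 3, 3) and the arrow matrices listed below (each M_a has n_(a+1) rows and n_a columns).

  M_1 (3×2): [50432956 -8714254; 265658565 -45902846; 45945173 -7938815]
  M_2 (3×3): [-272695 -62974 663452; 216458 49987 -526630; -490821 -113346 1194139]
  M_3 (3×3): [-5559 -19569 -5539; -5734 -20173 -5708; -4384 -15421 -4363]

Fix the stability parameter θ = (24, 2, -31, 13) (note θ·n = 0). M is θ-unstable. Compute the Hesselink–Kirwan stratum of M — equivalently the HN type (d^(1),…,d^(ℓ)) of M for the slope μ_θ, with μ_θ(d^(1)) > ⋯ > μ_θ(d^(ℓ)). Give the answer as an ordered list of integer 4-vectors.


Interval decomposition of M: I[1,4]^2, I[2,4].
HN type (ℓ=3): μ^(1)=13; μ^(2)=-5/3; μ^(3)=-29/2

((0, 0, 0, 3); (2, 2, 2, 0); (0, 1, 1, 0))


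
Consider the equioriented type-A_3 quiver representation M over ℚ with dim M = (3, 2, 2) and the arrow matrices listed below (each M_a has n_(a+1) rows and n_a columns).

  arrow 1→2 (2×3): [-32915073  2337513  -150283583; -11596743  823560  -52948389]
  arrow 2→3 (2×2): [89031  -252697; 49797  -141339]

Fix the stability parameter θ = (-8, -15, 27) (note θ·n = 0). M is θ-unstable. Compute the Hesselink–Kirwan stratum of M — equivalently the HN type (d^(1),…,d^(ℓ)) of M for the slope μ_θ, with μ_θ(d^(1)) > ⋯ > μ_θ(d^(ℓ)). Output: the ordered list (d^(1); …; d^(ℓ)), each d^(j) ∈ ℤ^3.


Barcode: M ≅ I[1,1], I[1,2], I[1,3], I[3,3]. HN layers by μ_θ (3 steps, strictly decreasing):
  μ^(1)=27; μ^(2)=-8; μ^(3)=-23/2

((0, 0, 2); (1, 0, 0); (2, 2, 0))


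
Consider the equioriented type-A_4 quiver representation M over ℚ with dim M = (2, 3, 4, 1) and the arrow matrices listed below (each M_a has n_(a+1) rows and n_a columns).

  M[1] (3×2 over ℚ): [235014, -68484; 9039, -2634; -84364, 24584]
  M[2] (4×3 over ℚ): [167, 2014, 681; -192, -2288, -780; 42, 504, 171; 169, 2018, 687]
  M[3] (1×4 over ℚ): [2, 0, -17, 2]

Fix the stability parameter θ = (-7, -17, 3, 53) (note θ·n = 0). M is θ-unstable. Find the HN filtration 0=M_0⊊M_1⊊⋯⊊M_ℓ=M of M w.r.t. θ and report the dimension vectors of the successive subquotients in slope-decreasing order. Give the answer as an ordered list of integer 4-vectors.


Barcode: M ≅ I[1,1], I[1,2], I[2,3], I[2,4], I[3,3]^2. HN layers by μ_θ (5 steps, strictly decreasing):
  μ^(1)=53; μ^(2)=3; μ^(3)=-7; μ^(4)=-12; μ^(5)=-17

((0, 0, 0, 1); (0, 0, 4, 0); (1, 0, 0, 0); (1, 1, 0, 0); (0, 2, 0, 0))


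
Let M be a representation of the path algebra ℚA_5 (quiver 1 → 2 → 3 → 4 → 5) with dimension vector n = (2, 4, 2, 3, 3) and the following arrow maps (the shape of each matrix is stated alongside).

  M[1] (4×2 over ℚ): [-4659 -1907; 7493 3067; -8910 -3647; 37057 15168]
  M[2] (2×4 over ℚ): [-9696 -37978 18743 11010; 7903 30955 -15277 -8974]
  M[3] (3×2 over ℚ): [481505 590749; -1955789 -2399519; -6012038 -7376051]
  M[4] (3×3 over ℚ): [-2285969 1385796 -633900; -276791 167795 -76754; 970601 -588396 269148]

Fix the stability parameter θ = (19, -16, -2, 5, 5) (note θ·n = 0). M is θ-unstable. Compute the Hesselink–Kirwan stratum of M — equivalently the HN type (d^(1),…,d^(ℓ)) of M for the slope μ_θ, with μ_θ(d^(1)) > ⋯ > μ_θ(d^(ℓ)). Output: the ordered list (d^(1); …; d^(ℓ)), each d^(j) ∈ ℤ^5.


Via rank(M_{q-1}∘⋯∘M_p): M ≅ I[1,2], I[1,4], I[2,2], I[2,5], I[4,5], I[5,5].
μ_θ-semistable layers: μ^(1)=5; μ^(2)=3/2; μ^(3)=1/3; μ^(4)=-2; μ^(5)=-16

((0, 0, 0, 3, 3); (1, 1, 0, 0, 0); (1, 1, 1, 0, 0); (0, 0, 1, 0, 0); (0, 2, 0, 0, 0))


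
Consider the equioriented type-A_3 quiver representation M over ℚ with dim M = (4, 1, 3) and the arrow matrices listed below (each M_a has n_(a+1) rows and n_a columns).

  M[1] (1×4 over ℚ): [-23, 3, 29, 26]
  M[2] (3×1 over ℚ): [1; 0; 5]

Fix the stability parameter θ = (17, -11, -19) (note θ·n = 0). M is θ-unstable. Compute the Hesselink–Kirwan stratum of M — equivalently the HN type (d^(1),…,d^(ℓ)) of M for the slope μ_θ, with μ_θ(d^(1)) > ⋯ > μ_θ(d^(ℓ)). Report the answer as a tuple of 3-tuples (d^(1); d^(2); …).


Via rank(M_{q-1}∘⋯∘M_p): M ≅ I[1,1]^3, I[1,3], I[3,3]^2.
μ_θ-semistable layers: μ^(1)=17; μ^(2)=-13/3; μ^(3)=-19

((3, 0, 0); (1, 1, 1); (0, 0, 2))


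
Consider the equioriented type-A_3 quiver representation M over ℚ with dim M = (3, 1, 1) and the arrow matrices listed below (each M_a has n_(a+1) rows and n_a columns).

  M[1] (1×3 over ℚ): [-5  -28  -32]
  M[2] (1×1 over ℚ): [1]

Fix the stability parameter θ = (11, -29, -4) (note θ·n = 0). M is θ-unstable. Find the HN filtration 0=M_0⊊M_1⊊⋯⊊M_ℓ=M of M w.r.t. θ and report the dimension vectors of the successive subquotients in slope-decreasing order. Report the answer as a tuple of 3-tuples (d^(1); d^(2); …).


Interval decomposition of M: I[1,1]^2, I[1,3].
HN type (ℓ=3): μ^(1)=11; μ^(2)=-4; μ^(3)=-9

((2, 0, 0); (0, 0, 1); (1, 1, 0))


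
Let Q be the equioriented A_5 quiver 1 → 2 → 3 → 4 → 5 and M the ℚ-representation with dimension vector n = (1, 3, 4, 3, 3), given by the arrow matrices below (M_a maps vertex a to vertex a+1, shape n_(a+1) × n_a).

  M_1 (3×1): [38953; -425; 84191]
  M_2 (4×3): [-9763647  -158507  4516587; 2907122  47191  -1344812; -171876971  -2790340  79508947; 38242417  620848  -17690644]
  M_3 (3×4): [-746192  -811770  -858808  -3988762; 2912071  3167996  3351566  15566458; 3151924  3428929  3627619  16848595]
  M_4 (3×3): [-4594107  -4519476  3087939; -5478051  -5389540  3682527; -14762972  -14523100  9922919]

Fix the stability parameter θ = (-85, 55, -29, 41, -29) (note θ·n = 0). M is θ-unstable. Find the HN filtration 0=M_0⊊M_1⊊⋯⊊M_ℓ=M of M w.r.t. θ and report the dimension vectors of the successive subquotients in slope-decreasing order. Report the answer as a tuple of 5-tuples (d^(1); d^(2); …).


Via rank(M_{q-1}∘⋯∘M_p): M ≅ I[1,4], I[2,5]^2, I[3,3], I[5,5].
μ_θ-semistable layers: μ^(1)=41; μ^(2)=13; μ^(3)=19/2; μ^(4)=-29; μ^(5)=-85

((0, 0, 0, 1, 0); (0, 1, 1, 0, 0); (0, 2, 2, 2, 2); (0, 0, 1, 0, 1); (1, 0, 0, 0, 0))


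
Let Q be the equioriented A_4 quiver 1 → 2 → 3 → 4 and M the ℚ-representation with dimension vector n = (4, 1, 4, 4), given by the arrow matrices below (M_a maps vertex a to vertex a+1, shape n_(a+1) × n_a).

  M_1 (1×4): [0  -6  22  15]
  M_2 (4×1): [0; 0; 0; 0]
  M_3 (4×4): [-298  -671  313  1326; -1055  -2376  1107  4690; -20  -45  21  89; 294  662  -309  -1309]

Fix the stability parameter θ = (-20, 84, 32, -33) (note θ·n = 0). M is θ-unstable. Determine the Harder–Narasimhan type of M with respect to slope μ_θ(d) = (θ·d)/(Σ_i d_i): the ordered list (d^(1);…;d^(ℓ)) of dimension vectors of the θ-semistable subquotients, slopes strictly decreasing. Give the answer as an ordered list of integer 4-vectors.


Via rank(M_{q-1}∘⋯∘M_p): M ≅ I[1,1]^3, I[1,2], I[3,4]^4.
μ_θ-semistable layers: μ^(1)=84; μ^(2)=-1/2; μ^(3)=-20

((0, 1, 0, 0); (0, 0, 4, 4); (4, 0, 0, 0))


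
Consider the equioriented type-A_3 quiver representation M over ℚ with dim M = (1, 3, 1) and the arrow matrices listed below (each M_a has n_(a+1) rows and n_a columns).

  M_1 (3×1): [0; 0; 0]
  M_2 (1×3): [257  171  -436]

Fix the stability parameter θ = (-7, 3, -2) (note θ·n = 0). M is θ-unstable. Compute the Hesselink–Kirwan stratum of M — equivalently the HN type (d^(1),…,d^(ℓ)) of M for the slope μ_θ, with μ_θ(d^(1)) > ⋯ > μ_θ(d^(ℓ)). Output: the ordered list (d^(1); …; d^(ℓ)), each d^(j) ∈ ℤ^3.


Interval decomposition of M: I[1,1], I[2,2]^2, I[2,3].
HN type (ℓ=3): μ^(1)=3; μ^(2)=1/2; μ^(3)=-7

((0, 2, 0); (0, 1, 1); (1, 0, 0))


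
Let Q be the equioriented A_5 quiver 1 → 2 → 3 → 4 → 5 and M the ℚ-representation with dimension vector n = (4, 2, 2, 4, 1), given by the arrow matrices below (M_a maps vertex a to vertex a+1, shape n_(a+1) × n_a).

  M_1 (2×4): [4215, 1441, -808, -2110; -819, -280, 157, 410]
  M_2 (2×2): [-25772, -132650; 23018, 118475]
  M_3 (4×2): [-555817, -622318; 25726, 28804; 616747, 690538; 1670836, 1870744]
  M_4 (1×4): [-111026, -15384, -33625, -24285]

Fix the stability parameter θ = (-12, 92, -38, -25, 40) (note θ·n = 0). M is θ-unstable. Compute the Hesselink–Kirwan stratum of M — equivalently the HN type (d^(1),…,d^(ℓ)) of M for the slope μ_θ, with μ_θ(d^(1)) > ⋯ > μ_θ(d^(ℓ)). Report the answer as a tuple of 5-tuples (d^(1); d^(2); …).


Via rank(M_{q-1}∘⋯∘M_p): M ≅ I[1,1]^2, I[1,2], I[1,3], I[3,5], I[4,4]^3.
μ_θ-semistable layers: μ^(1)=92; μ^(2)=40; μ^(3)=27; μ^(4)=-12; μ^(5)=-25; μ^(6)=-38

((0, 1, 0, 0, 0); (0, 0, 0, 0, 1); (0, 1, 1, 0, 0); (4, 0, 0, 0, 0); (0, 0, 0, 4, 0); (0, 0, 1, 0, 0))


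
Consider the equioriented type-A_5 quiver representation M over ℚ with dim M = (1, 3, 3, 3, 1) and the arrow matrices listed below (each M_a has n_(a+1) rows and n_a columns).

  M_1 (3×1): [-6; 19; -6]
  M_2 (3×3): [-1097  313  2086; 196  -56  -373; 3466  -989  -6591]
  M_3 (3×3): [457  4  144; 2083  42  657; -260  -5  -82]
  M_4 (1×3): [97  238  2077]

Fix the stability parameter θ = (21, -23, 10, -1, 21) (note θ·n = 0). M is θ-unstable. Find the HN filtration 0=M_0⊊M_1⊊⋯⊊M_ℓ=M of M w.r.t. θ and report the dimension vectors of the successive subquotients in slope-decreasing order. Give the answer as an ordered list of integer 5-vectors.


Via rank(M_{q-1}∘⋯∘M_p): M ≅ I[1,5], I[2,4]^2.
μ_θ-semistable layers: μ^(1)=21; μ^(2)=9/2; μ^(3)=-1; μ^(4)=-23

((0, 0, 0, 0, 1); (0, 0, 3, 3, 0); (1, 1, 0, 0, 0); (0, 2, 0, 0, 0))


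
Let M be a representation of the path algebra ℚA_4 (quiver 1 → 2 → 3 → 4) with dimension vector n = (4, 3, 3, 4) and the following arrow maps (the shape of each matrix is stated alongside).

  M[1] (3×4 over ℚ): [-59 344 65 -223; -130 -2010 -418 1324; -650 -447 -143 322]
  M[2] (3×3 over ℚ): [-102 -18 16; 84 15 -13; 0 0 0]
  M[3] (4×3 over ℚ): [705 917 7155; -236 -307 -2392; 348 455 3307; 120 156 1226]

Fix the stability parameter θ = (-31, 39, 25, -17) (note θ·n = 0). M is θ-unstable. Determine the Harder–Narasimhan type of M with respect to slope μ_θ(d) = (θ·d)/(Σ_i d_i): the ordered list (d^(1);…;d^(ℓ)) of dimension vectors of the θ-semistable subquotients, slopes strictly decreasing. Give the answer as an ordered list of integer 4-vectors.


Via rank(M_{q-1}∘⋯∘M_p): M ≅ I[1,1], I[1,2], I[1,4]^2, I[3,4], I[4,4].
μ_θ-semistable layers: μ^(1)=39; μ^(2)=47/3; μ^(3)=4; μ^(4)=-17; μ^(5)=-31

((0, 1, 0, 0); (0, 2, 2, 2); (0, 0, 1, 1); (0, 0, 0, 1); (4, 0, 0, 0))


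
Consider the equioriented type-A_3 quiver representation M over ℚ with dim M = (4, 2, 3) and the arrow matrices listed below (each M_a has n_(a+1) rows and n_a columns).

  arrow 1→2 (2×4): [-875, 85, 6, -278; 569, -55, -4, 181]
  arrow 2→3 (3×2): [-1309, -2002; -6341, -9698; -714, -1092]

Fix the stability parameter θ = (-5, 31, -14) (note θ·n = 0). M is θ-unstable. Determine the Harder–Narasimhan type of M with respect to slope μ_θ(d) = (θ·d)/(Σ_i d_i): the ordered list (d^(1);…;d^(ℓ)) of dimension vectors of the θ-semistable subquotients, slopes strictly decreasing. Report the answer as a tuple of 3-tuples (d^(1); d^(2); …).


Barcode: M ≅ I[1,1]^2, I[1,2], I[1,3], I[3,3]^2. HN layers by μ_θ (4 steps, strictly decreasing):
  μ^(1)=31; μ^(2)=17/2; μ^(3)=-5; μ^(4)=-14

((0, 1, 0); (0, 1, 1); (4, 0, 0); (0, 0, 2))


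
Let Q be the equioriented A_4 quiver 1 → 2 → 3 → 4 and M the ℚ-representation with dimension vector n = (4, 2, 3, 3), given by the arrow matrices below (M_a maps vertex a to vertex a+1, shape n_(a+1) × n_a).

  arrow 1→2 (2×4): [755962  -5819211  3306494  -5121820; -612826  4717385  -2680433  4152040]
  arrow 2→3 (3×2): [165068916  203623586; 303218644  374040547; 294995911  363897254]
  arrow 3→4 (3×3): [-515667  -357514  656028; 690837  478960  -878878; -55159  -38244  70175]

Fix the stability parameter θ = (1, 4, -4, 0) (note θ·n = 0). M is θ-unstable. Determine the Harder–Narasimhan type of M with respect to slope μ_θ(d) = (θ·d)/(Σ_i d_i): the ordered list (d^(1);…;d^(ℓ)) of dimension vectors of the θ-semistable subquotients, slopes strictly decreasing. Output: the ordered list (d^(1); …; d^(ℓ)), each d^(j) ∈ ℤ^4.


Interval decomposition of M: I[1,1]^2, I[1,4]^2, I[3,4].
HN type (ℓ=4): μ^(1)=1; μ^(2)=1/4; μ^(3)=0; μ^(4)=-4

((2, 0, 0, 0); (2, 2, 2, 2); (0, 0, 0, 1); (0, 0, 1, 0))


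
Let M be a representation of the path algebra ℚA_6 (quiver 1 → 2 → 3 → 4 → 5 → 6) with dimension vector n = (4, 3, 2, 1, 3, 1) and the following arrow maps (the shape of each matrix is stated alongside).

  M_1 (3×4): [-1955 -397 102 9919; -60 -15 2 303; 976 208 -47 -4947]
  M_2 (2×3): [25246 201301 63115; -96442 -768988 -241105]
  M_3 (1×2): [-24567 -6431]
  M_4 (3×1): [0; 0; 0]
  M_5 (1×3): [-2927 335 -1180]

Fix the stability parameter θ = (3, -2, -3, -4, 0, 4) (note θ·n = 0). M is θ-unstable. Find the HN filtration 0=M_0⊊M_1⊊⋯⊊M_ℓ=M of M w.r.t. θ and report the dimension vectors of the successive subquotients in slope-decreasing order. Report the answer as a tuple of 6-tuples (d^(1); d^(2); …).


Barcode: M ≅ I[1,1], I[1,2], I[1,3], I[1,4], I[5,5]^2, I[5,6]. HN layers by μ_θ (6 steps, strictly decreasing):
  μ^(1)=4; μ^(2)=3; μ^(3)=1/2; μ^(4)=0; μ^(5)=-2/3; μ^(6)=-3/2

((0, 0, 0, 0, 0, 1); (1, 0, 0, 0, 0, 0); (1, 1, 0, 0, 0, 0); (0, 0, 0, 0, 3, 0); (1, 1, 1, 0, 0, 0); (1, 1, 1, 1, 0, 0))


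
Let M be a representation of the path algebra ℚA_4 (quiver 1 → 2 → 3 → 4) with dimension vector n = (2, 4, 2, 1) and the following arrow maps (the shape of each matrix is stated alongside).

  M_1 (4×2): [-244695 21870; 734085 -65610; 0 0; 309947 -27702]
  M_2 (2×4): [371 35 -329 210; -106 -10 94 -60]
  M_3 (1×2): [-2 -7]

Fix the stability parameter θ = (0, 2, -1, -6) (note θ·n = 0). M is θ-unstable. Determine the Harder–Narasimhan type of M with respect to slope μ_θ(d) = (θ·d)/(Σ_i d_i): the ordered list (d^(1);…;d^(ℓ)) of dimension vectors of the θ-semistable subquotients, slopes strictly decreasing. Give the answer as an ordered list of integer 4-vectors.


Via rank(M_{q-1}∘⋯∘M_p): M ≅ I[1,1], I[1,2], I[2,2]^2, I[2,3], I[3,4].
μ_θ-semistable layers: μ^(1)=2; μ^(2)=1/2; μ^(3)=0; μ^(4)=-7/2

((0, 3, 0, 0); (0, 1, 1, 0); (2, 0, 0, 0); (0, 0, 1, 1))


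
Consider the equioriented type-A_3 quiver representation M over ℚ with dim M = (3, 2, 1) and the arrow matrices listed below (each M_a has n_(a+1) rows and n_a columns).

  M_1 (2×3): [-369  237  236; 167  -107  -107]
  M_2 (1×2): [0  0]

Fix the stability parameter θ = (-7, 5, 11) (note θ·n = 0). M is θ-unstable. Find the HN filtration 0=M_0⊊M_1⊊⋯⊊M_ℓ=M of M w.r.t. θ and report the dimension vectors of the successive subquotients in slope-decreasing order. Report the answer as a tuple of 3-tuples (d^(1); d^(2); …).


Barcode: M ≅ I[1,1], I[1,2]^2, I[3,3]. HN layers by μ_θ (3 steps, strictly decreasing):
  μ^(1)=11; μ^(2)=5; μ^(3)=-7

((0, 0, 1); (0, 2, 0); (3, 0, 0))


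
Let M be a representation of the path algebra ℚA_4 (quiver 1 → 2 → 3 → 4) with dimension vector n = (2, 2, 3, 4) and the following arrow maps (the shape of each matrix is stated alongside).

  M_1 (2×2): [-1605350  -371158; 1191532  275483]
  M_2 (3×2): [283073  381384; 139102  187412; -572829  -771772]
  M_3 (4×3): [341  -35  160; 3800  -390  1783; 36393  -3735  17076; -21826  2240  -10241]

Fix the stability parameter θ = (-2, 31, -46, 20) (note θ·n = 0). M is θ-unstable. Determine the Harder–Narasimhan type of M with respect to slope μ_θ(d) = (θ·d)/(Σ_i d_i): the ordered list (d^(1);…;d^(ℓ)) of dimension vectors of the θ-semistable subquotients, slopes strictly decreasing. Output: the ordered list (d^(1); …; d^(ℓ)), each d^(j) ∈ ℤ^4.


Barcode: M ≅ I[1,3], I[1,4], I[3,4], I[4,4]^2. HN layers by μ_θ (3 steps, strictly decreasing):
  μ^(1)=20; μ^(2)=-17/3; μ^(3)=-46

((0, 0, 0, 4); (2, 2, 2, 0); (0, 0, 1, 0))


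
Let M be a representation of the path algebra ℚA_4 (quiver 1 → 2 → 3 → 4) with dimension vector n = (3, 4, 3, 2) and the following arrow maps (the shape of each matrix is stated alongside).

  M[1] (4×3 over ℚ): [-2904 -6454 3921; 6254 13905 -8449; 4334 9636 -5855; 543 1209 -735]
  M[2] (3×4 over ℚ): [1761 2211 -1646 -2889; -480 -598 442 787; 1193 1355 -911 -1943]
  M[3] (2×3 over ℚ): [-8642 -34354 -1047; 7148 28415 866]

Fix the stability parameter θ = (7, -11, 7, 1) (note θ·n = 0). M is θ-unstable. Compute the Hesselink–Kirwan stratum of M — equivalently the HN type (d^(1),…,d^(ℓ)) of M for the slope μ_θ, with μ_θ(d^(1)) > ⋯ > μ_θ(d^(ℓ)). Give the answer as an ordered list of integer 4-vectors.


Via rank(M_{q-1}∘⋯∘M_p): M ≅ I[1,3], I[1,4]^2, I[2,2].
μ_θ-semistable layers: μ^(1)=7; μ^(2)=4; μ^(3)=-2; μ^(4)=-11

((0, 0, 1, 0); (0, 0, 2, 2); (3, 3, 0, 0); (0, 1, 0, 0))


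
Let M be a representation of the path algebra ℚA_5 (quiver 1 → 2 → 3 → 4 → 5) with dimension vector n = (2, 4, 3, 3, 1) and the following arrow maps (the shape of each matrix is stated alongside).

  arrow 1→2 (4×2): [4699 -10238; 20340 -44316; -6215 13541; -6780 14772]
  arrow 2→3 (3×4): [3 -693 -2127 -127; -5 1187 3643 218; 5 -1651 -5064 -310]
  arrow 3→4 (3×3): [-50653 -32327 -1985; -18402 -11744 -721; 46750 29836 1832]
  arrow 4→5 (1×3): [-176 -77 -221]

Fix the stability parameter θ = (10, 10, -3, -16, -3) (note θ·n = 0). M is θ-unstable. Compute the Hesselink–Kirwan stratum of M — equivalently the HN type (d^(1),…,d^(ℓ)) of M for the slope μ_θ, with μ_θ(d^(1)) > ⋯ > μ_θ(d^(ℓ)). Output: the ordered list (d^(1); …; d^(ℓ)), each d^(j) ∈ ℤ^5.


Via rank(M_{q-1}∘⋯∘M_p): M ≅ I[1,4], I[1,5], I[2,2], I[2,4].
μ_θ-semistable layers: μ^(1)=10; μ^(2)=1/4; μ^(3)=-2/5; μ^(4)=-3

((0, 1, 0, 0, 0); (1, 1, 1, 1, 0); (1, 1, 1, 1, 1); (0, 1, 1, 1, 0))


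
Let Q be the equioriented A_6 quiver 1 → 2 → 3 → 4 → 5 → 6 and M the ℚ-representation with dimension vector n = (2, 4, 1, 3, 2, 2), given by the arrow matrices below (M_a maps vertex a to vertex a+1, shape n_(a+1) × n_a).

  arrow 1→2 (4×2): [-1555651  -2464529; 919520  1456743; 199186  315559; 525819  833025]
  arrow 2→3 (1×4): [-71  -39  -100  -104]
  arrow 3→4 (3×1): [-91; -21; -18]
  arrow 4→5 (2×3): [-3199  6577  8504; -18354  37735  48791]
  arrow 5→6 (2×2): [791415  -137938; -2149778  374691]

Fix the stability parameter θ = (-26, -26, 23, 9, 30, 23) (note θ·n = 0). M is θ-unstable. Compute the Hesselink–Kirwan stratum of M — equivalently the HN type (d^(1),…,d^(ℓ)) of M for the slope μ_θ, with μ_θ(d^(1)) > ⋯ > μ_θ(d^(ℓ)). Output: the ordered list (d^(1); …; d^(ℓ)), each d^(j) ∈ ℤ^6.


Via rank(M_{q-1}∘⋯∘M_p): M ≅ I[1,2], I[1,6], I[2,2]^2, I[4,4], I[4,6].
μ_θ-semistable layers: μ^(1)=53/2; μ^(2)=16; μ^(3)=9; μ^(4)=-26

((0, 0, 0, 0, 2, 2); (0, 0, 1, 1, 0, 0); (0, 0, 0, 2, 0, 0); (2, 4, 0, 0, 0, 0))


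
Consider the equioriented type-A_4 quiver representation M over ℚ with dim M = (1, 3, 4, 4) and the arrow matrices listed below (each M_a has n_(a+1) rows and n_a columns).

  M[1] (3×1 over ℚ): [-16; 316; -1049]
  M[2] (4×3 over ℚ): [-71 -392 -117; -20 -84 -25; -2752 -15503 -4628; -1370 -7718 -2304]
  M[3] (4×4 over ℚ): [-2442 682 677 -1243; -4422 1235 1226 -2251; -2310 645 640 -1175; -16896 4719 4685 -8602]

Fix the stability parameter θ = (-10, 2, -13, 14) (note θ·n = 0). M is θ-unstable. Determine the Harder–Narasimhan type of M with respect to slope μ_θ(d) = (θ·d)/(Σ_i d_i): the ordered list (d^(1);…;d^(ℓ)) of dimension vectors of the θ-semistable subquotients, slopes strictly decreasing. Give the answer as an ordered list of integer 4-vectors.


Barcode: M ≅ I[1,4], I[2,3], I[2,4], I[3,3], I[4,4]^2. HN layers by μ_θ (4 steps, strictly decreasing):
  μ^(1)=14; μ^(2)=-11/2; μ^(3)=-10; μ^(4)=-13

((0, 0, 0, 4); (0, 3, 3, 0); (1, 0, 0, 0); (0, 0, 1, 0))


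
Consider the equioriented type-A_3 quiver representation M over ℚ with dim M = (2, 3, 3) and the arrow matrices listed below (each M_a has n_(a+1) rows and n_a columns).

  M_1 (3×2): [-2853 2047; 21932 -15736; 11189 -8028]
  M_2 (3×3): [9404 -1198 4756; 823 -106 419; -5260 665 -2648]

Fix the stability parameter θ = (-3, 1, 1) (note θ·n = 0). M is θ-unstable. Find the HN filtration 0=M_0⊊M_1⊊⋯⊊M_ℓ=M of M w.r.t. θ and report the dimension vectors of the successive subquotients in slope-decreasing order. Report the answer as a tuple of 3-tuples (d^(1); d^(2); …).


Via rank(M_{q-1}∘⋯∘M_p): M ≅ I[1,2], I[1,3], I[2,3], I[3,3].
μ_θ-semistable layers: μ^(1)=1; μ^(2)=-3

((0, 3, 3); (2, 0, 0))


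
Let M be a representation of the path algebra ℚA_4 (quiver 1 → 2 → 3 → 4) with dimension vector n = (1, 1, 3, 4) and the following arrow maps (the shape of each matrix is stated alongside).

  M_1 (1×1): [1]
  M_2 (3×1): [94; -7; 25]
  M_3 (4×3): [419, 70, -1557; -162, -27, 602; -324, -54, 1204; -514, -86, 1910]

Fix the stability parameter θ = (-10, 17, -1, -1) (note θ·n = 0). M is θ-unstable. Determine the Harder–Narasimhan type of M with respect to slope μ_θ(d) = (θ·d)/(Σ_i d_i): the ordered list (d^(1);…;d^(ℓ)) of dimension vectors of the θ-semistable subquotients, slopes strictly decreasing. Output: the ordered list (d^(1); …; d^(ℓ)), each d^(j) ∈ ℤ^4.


Barcode: M ≅ I[1,4], I[3,3], I[3,4], I[4,4]^2. HN layers by μ_θ (3 steps, strictly decreasing):
  μ^(1)=5; μ^(2)=-1; μ^(3)=-10

((0, 1, 1, 1); (0, 0, 2, 3); (1, 0, 0, 0))


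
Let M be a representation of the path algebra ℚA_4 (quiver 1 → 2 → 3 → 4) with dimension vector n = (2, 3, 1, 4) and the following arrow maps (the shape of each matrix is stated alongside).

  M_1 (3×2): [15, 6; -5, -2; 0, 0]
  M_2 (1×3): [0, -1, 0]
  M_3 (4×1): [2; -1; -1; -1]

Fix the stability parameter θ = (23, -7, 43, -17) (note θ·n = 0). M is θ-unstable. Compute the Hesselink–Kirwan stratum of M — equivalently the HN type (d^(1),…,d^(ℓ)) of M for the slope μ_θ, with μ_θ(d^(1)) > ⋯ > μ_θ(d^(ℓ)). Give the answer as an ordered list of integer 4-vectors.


Barcode: M ≅ I[1,1], I[1,4], I[2,2]^2, I[4,4]^3. HN layers by μ_θ (5 steps, strictly decreasing):
  μ^(1)=23; μ^(2)=13; μ^(3)=8; μ^(4)=-7; μ^(5)=-17

((1, 0, 0, 0); (0, 0, 1, 1); (1, 1, 0, 0); (0, 2, 0, 0); (0, 0, 0, 3))


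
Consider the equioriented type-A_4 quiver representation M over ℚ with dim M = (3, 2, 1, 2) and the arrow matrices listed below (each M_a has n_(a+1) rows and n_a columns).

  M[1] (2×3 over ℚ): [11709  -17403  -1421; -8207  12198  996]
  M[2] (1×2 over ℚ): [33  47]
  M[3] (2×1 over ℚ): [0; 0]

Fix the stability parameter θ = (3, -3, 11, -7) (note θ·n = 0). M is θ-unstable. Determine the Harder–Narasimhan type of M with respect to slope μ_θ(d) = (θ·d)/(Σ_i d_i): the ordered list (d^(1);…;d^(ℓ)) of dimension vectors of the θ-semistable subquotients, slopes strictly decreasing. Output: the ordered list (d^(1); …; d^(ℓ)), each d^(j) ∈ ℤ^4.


Interval decomposition of M: I[1,1], I[1,2], I[1,3], I[4,4]^2.
HN type (ℓ=4): μ^(1)=11; μ^(2)=3; μ^(3)=0; μ^(4)=-7

((0, 0, 1, 0); (1, 0, 0, 0); (2, 2, 0, 0); (0, 0, 0, 2))


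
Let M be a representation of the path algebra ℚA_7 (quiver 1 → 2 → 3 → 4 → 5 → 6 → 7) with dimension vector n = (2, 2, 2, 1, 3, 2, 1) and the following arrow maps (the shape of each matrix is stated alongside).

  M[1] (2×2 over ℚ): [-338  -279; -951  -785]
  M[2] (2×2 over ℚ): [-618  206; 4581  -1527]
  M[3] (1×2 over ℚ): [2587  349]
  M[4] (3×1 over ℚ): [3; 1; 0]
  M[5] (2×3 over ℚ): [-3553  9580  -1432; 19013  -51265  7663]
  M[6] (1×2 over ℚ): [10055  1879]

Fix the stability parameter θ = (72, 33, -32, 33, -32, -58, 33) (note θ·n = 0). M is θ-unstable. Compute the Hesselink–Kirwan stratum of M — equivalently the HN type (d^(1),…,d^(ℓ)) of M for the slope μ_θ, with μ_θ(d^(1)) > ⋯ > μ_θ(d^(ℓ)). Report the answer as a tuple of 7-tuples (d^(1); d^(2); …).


Barcode: M ≅ I[1,2], I[1,7], I[3,3], I[5,5], I[5,6]. HN layers by μ_θ (5 steps, strictly decreasing):
  μ^(1)=105/2; μ^(2)=33; μ^(3)=8/3; μ^(4)=-32; μ^(5)=-45

((1, 1, 0, 0, 0, 0, 0); (0, 0, 0, 0, 0, 0, 1); (1, 1, 1, 1, 1, 1, 0); (0, 0, 1, 0, 1, 0, 0); (0, 0, 0, 0, 1, 1, 0))


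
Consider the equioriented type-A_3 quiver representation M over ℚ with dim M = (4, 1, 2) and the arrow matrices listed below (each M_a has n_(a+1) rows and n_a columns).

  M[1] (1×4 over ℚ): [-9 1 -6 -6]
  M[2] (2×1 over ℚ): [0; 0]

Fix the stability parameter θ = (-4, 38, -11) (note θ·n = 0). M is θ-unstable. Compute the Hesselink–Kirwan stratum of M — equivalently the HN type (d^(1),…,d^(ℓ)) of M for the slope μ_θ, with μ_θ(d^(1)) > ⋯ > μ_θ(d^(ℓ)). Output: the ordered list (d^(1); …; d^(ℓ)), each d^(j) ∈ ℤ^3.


Via rank(M_{q-1}∘⋯∘M_p): M ≅ I[1,1]^3, I[1,2], I[3,3]^2.
μ_θ-semistable layers: μ^(1)=38; μ^(2)=-4; μ^(3)=-11

((0, 1, 0); (4, 0, 0); (0, 0, 2))


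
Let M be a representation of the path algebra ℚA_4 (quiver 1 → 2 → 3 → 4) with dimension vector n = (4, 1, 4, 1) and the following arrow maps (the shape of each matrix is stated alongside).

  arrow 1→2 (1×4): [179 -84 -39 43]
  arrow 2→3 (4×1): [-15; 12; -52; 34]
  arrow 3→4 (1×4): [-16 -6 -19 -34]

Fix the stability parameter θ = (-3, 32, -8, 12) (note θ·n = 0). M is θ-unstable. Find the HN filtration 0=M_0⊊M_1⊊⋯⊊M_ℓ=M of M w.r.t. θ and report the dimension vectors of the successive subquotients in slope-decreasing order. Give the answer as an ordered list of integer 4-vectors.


Interval decomposition of M: I[1,1]^3, I[1,3], I[3,3]^2, I[3,4].
HN type (ℓ=3): μ^(1)=12; μ^(2)=-3; μ^(3)=-8

((0, 1, 1, 1); (4, 0, 0, 0); (0, 0, 3, 0))


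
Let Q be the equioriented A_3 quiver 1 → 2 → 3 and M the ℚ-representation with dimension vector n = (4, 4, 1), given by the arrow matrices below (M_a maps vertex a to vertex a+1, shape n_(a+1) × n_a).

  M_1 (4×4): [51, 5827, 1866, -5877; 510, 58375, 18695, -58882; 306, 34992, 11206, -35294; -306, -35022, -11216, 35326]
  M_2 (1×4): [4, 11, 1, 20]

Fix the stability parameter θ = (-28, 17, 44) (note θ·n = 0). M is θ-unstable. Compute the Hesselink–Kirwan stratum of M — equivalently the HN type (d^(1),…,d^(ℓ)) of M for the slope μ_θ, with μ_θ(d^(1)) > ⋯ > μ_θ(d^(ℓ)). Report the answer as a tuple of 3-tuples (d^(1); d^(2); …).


Barcode: M ≅ I[1,1]^2, I[1,2], I[1,3], I[2,2]^2. HN layers by μ_θ (3 steps, strictly decreasing):
  μ^(1)=44; μ^(2)=17; μ^(3)=-28

((0, 0, 1); (0, 4, 0); (4, 0, 0))


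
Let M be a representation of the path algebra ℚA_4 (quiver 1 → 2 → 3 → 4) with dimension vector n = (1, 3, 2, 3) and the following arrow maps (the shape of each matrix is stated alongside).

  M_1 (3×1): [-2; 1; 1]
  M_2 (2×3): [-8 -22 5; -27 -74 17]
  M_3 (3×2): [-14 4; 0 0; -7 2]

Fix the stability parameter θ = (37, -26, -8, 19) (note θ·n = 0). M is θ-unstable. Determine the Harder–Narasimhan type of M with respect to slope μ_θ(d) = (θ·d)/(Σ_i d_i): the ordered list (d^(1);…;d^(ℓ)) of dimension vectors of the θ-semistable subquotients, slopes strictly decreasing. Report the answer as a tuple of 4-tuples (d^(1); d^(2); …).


Via rank(M_{q-1}∘⋯∘M_p): M ≅ I[1,4], I[2,2], I[2,3], I[4,4]^2.
μ_θ-semistable layers: μ^(1)=19; μ^(2)=1; μ^(3)=-8; μ^(4)=-26

((0, 0, 0, 3); (1, 1, 1, 0); (0, 0, 1, 0); (0, 2, 0, 0))
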